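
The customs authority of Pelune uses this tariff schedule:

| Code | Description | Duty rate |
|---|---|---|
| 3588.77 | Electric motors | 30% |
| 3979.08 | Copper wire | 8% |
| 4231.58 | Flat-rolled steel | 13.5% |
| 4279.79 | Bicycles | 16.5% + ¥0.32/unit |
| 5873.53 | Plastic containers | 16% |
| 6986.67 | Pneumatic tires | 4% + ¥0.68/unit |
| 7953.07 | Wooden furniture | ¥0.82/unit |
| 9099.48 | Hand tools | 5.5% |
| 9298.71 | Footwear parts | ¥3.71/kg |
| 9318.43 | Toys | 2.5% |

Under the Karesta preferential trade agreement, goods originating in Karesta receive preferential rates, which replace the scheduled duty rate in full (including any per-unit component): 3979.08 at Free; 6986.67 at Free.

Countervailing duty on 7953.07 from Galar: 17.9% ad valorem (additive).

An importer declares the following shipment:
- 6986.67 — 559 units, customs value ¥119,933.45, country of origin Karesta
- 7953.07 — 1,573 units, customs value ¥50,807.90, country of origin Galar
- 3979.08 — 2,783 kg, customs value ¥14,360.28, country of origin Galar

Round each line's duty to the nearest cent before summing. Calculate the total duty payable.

¥11,533.29

Line 1 (6986.67, Karesta, 559 units, ¥119,933.45):
Base rate for 6986.67 is 4% + ¥0.68/unit.
Origin Karesta qualifies under the Pelune–Karesta agreement and 6986.67 is covered: preferential rate Free applies instead.
Duty = ¥119,933.45 × 0% = ¥0.00.
Line 2 (7953.07, Galar, 1,573 units, ¥50,807.90):
Base rate for 7953.07 is ¥0.82/unit.
Additional duty on 7953.07 from Galar: +17.9% ad valorem. Applied ad valorem rate = 17.9%.
Duty = ¥50,807.90 × 17.9% + 1,573 × ¥0.82 = ¥10,384.47.
Line 3 (3979.08, Galar, 2,783 kg, ¥14,360.28):
Base rate for 3979.08 is 8%.
3979.08 has an FTA preferential rate, but origin Galar is not Karesta; base rate stands.
Duty = ¥14,360.28 × 8% = ¥1,148.82.
Total = ¥0.00 + ¥10,384.47 + ¥1,148.82 = ¥11,533.29.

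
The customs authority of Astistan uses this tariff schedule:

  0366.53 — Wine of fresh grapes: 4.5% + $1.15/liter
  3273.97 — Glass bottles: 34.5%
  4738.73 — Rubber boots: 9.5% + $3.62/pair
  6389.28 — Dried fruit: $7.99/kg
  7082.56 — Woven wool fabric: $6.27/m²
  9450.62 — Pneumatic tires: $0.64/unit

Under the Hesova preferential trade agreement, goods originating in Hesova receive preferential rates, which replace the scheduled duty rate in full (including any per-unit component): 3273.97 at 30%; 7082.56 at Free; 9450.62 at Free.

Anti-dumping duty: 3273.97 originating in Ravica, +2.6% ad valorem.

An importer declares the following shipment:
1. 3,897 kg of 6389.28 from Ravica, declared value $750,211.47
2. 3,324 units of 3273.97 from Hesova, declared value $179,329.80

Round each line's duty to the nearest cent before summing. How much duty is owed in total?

Line 1 (6389.28, Ravica, 3,897 kg, $750,211.47):
Base rate for 6389.28 is $7.99/kg.
Duty = 3,897 × $7.99 = $31,137.03.
Line 2 (3273.97, Hesova, 3,324 units, $179,329.80):
Base rate for 3273.97 is 34.5%.
Origin Hesova qualifies under the Astistan–Hesova agreement and 3273.97 is covered: preferential rate 30% applies instead.
The additional-duty order on 3273.97 targets Ravica, not Hesova; it does not apply.
Duty = $179,329.80 × 30% = $53,798.94.
Total = $31,137.03 + $53,798.94 = $84,935.97.

$84,935.97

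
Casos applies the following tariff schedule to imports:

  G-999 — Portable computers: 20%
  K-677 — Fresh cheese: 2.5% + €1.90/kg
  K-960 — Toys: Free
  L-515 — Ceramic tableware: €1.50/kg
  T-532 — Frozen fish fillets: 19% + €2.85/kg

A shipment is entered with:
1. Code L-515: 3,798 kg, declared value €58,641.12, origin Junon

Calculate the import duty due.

Line 1 (L-515, Junon, 3,798 kg, €58,641.12):
Base rate for L-515 is €1.50/kg.
Duty = 3,798 × €1.50 = €5,697.00.

€5,697.00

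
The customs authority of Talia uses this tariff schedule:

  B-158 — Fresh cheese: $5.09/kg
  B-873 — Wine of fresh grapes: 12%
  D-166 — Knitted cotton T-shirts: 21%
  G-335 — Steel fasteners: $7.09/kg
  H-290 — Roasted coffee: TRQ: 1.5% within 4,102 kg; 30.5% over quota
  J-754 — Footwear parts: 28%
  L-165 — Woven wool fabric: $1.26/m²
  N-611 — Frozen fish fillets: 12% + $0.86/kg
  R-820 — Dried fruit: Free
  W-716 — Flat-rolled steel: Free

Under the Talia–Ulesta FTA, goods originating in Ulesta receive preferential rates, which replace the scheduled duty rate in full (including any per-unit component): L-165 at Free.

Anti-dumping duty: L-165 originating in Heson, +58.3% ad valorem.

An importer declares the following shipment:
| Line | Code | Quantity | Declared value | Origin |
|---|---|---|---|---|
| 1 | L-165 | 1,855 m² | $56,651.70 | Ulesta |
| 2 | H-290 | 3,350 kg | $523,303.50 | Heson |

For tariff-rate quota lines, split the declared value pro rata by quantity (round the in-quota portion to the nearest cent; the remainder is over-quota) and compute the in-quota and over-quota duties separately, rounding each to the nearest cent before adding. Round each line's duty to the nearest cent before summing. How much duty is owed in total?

$7,849.55

Line 1 (L-165, Ulesta, 1,855 m², $56,651.70):
Base rate for L-165 is $1.26/m².
Origin Ulesta qualifies under the Talia–Ulesta agreement and L-165 is covered: preferential rate Free applies instead.
The additional-duty order on L-165 targets Heson, not Ulesta; it does not apply.
Duty = $56,651.70 × 0% = $0.00.
Line 2 (H-290, Heson, 3,350 kg, $523,303.50):
Code H-290 is under a tariff-rate quota (threshold 4,102 kg). Quantity 3,350 kg is within the quota, so the in-quota rate 1.5% applies to the full value.
Duty = $523,303.50 × 1.5% = $7,849.55.
Total = $0.00 + $7,849.55 = $7,849.55.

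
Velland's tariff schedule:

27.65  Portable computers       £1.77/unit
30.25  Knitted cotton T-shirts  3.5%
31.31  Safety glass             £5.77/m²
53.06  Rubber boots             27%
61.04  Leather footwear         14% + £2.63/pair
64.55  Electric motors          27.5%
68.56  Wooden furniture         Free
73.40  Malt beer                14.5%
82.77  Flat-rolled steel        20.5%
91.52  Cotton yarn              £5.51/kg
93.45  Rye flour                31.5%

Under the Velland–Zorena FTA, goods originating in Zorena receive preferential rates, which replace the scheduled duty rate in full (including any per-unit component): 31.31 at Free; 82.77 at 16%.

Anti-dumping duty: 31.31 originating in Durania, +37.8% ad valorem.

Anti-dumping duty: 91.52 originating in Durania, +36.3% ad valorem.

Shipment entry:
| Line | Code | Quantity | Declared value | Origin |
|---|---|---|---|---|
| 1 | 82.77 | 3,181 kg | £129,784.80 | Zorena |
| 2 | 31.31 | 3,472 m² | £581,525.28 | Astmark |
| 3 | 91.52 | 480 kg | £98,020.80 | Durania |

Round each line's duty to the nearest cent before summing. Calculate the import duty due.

£79,025.36

Line 1 (82.77, Zorena, 3,181 kg, £129,784.80):
Base rate for 82.77 is 20.5%.
Origin Zorena qualifies under the Velland–Zorena agreement and 82.77 is covered: preferential rate 16% applies instead.
Duty = £129,784.80 × 16% = £20,765.57.
Line 2 (31.31, Astmark, 3,472 m², £581,525.28):
Base rate for 31.31 is £5.77/m².
31.31 has an FTA preferential rate, but origin Astmark is not Zorena; base rate stands.
The additional-duty order on 31.31 targets Durania, not Astmark; it does not apply.
Duty = 3,472 × £5.77 = £20,033.44.
Line 3 (91.52, Durania, 480 kg, £98,020.80):
Base rate for 91.52 is £5.51/kg.
Additional duty on 91.52 from Durania: +36.3% ad valorem. Applied ad valorem rate = 36.3%.
Duty = £98,020.80 × 36.3% + 480 × £5.51 = £38,226.35.
Total = £20,765.57 + £20,033.44 + £38,226.35 = £79,025.36.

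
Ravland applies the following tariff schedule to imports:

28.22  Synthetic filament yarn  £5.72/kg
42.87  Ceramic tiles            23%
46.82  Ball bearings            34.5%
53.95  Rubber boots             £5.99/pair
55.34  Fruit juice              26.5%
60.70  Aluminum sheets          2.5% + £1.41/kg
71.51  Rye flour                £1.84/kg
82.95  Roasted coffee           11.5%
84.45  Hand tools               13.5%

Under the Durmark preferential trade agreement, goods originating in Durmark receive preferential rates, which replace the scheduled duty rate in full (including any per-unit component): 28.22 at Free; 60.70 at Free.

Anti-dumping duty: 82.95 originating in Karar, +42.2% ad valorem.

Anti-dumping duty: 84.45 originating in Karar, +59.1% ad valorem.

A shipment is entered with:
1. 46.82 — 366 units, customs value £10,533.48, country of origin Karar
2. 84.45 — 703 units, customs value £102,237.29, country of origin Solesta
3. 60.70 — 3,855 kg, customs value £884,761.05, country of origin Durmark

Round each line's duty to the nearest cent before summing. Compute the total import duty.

£17,436.08

Line 1 (46.82, Karar, 366 units, £10,533.48):
Base rate for 46.82 is 34.5%.
Duty = £10,533.48 × 34.5% = £3,634.05.
Line 2 (84.45, Solesta, 703 units, £102,237.29):
Base rate for 84.45 is 13.5%.
The additional-duty order on 84.45 targets Karar, not Solesta; it does not apply.
Duty = £102,237.29 × 13.5% = £13,802.03.
Line 3 (60.70, Durmark, 3,855 kg, £884,761.05):
Base rate for 60.70 is 2.5% + £1.41/kg.
Origin Durmark qualifies under the Ravland–Durmark agreement and 60.70 is covered: preferential rate Free applies instead.
Duty = £884,761.05 × 0% = £0.00.
Total = £3,634.05 + £13,802.03 + £0.00 = £17,436.08.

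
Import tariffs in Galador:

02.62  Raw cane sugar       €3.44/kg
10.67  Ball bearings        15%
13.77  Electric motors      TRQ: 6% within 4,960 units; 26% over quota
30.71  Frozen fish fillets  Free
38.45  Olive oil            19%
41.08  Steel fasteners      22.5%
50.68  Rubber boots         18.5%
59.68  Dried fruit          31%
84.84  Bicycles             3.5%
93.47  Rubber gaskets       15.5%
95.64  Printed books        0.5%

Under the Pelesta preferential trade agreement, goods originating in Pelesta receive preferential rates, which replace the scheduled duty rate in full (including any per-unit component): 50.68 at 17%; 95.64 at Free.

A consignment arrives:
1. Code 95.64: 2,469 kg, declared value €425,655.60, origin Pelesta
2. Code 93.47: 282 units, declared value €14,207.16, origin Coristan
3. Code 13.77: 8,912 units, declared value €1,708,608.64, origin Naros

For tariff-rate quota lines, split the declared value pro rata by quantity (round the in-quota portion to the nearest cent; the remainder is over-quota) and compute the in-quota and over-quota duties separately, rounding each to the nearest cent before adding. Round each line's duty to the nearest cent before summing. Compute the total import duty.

Line 1 (95.64, Pelesta, 2,469 kg, €425,655.60):
Base rate for 95.64 is 0.5%.
Origin Pelesta qualifies under the Galador–Pelesta agreement and 95.64 is covered: preferential rate Free applies instead.
Duty = €425,655.60 × 0% = €0.00.
Line 2 (93.47, Coristan, 282 units, €14,207.16):
Base rate for 93.47 is 15.5%.
Duty = €14,207.16 × 15.5% = €2,202.11.
Line 3 (13.77, Naros, 8,912 units, €1,708,608.64):
Code 13.77 is under a tariff-rate quota (threshold 4,960 units). In-quota: 4,960 units at 6%; over-quota: 3,952 units at 26%.
Pro-rata value split: in-quota = €1,708,608.64 × 4,960/8,912 = €950,931.20; over-quota = €1,708,608.64 − €950,931.20 = €757,677.44.
In-quota duty = €950,931.20 × 6% = €57,055.87. Over-quota duty = €757,677.44 × 26% = €196,996.13.
Line duty = €57,055.87 + €196,996.13 = €254,052.00.
Total = €0.00 + €2,202.11 + €254,052.00 = €256,254.11.

€256,254.11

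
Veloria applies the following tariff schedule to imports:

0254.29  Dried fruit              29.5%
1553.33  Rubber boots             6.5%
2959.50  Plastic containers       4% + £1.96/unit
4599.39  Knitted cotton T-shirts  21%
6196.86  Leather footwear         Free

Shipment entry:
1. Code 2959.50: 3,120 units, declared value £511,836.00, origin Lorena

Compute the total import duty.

£26,588.64

Line 1 (2959.50, Lorena, 3,120 units, £511,836.00):
Base rate for 2959.50 is 4% + £1.96/unit.
Duty = £511,836.00 × 4% + 3,120 × £1.96 = £26,588.64.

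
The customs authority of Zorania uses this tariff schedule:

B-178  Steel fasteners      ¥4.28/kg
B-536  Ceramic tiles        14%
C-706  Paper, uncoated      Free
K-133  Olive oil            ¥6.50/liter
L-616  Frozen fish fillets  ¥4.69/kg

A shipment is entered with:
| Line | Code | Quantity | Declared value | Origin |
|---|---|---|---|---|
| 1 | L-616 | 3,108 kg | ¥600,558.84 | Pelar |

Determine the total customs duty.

¥14,576.52

Line 1 (L-616, Pelar, 3,108 kg, ¥600,558.84):
Base rate for L-616 is ¥4.69/kg.
Duty = 3,108 × ¥4.69 = ¥14,576.52.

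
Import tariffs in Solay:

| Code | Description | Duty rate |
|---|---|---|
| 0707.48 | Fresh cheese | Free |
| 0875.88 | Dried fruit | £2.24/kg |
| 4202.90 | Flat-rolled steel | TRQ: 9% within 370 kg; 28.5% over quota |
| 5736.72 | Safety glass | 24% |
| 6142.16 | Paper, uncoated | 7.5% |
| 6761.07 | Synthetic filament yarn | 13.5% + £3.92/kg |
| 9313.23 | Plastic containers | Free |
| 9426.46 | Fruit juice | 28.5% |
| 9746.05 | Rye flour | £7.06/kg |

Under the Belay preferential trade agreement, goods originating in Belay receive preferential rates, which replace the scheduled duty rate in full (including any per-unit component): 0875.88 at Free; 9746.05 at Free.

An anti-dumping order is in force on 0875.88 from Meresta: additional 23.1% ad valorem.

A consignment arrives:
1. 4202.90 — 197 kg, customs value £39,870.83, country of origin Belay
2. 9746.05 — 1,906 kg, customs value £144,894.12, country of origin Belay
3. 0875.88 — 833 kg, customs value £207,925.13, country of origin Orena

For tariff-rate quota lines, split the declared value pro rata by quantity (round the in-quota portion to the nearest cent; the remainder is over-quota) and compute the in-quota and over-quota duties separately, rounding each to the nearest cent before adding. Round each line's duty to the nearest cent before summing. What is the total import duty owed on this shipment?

£5,454.29

Line 1 (4202.90, Belay, 197 kg, £39,870.83):
Code 4202.90 is under a tariff-rate quota (threshold 370 kg). Quantity 197 kg is within the quota, so the in-quota rate 9% applies to the full value.
Duty = £39,870.83 × 9% = £3,588.37.
Line 2 (9746.05, Belay, 1,906 kg, £144,894.12):
Base rate for 9746.05 is £7.06/kg.
Origin Belay qualifies under the Solay–Belay agreement and 9746.05 is covered: preferential rate Free applies instead.
Duty = £144,894.12 × 0% = £0.00.
Line 3 (0875.88, Orena, 833 kg, £207,925.13):
Base rate for 0875.88 is £2.24/kg.
0875.88 has an FTA preferential rate, but origin Orena is not Belay; base rate stands.
The additional-duty order on 0875.88 targets Meresta, not Orena; it does not apply.
Duty = 833 × £2.24 = £1,865.92.
Total = £3,588.37 + £0.00 + £1,865.92 = £5,454.29.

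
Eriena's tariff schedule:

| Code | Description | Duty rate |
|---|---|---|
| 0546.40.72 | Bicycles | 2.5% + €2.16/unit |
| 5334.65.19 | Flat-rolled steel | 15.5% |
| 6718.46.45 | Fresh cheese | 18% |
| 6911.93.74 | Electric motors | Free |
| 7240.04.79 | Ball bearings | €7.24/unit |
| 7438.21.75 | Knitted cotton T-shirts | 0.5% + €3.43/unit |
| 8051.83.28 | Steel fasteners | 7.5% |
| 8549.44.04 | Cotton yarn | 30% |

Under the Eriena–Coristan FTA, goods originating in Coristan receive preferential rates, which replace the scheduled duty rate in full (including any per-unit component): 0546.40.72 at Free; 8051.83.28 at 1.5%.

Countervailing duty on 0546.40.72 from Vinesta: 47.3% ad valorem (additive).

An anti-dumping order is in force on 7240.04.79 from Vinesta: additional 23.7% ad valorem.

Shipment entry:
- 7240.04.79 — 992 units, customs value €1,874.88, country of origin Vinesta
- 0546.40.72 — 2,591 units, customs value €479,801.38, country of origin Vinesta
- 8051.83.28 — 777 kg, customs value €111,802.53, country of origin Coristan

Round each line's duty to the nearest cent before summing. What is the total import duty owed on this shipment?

€253,841.12

Line 1 (7240.04.79, Vinesta, 992 units, €1,874.88):
Base rate for 7240.04.79 is €7.24/unit.
Additional duty on 7240.04.79 from Vinesta: +23.7% ad valorem. Applied ad valorem rate = 23.7%.
Duty = €1,874.88 × 23.7% + 992 × €7.24 = €7,626.43.
Line 2 (0546.40.72, Vinesta, 2,591 units, €479,801.38):
Base rate for 0546.40.72 is 2.5% + €2.16/unit.
0546.40.72 has an FTA preferential rate, but origin Vinesta is not Coristan; base rate stands.
Additional duty on 0546.40.72 from Vinesta: +47.3%. Applied ad valorem rate: 2.5% + 47.3% = 49.8%.
Duty = €479,801.38 × 49.8% + 2,591 × €2.16 = €244,537.65.
Line 3 (8051.83.28, Coristan, 777 kg, €111,802.53):
Base rate for 8051.83.28 is 7.5%.
Origin Coristan qualifies under the Eriena–Coristan agreement and 8051.83.28 is covered: preferential rate 1.5% applies instead.
Duty = €111,802.53 × 1.5% = €1,677.04.
Total = €7,626.43 + €244,537.65 + €1,677.04 = €253,841.12.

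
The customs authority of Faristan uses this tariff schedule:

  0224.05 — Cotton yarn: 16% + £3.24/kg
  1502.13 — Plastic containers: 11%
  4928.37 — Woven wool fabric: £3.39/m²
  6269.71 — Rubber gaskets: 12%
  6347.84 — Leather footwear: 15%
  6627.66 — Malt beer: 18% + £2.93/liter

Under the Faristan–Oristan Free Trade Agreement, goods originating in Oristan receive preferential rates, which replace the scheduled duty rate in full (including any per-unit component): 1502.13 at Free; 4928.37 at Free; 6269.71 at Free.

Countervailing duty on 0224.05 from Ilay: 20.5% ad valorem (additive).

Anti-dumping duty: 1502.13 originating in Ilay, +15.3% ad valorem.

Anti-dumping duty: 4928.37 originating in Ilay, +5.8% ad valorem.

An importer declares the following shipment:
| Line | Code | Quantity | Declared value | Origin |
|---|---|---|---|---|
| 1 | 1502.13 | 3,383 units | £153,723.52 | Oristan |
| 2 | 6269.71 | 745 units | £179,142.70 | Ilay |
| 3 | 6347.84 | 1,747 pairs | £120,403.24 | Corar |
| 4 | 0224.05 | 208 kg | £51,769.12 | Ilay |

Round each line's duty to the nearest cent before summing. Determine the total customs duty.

£59,127.26

Line 1 (1502.13, Oristan, 3,383 units, £153,723.52):
Base rate for 1502.13 is 11%.
Origin Oristan qualifies under the Faristan–Oristan agreement and 1502.13 is covered: preferential rate Free applies instead.
The additional-duty order on 1502.13 targets Ilay, not Oristan; it does not apply.
Duty = £153,723.52 × 0% = £0.00.
Line 2 (6269.71, Ilay, 745 units, £179,142.70):
Base rate for 6269.71 is 12%.
6269.71 has an FTA preferential rate, but origin Ilay is not Oristan; base rate stands.
Duty = £179,142.70 × 12% = £21,497.12.
Line 3 (6347.84, Corar, 1,747 pairs, £120,403.24):
Base rate for 6347.84 is 15%.
Duty = £120,403.24 × 15% = £18,060.49.
Line 4 (0224.05, Ilay, 208 kg, £51,769.12):
Base rate for 0224.05 is 16% + £3.24/kg.
Additional duty on 0224.05 from Ilay: +20.5%. Applied ad valorem rate: 16% + 20.5% = 36.5%.
Duty = £51,769.12 × 36.5% + 208 × £3.24 = £19,569.65.
Total = £0.00 + £21,497.12 + £18,060.49 + £19,569.65 = £59,127.26.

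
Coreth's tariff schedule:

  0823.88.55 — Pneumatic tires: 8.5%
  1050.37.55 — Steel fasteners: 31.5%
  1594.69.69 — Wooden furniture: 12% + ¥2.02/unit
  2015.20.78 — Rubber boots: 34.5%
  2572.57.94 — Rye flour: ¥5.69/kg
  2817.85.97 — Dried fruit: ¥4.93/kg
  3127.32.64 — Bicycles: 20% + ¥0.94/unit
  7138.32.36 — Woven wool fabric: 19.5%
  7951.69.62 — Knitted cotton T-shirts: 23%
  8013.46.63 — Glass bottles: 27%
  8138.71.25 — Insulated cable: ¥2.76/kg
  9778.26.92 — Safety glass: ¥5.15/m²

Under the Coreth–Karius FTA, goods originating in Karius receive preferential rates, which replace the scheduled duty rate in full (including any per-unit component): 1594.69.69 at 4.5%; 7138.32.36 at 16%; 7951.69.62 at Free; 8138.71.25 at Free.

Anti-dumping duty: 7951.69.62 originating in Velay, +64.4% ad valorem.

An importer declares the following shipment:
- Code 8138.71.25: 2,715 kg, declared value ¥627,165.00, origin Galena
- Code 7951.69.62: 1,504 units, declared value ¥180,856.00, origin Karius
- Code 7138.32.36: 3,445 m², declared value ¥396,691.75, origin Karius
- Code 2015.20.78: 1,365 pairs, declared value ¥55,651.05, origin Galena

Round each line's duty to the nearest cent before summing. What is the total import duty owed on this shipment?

Line 1 (8138.71.25, Galena, 2,715 kg, ¥627,165.00):
Base rate for 8138.71.25 is ¥2.76/kg.
8138.71.25 has an FTA preferential rate, but origin Galena is not Karius; base rate stands.
Duty = 2,715 × ¥2.76 = ¥7,493.40.
Line 2 (7951.69.62, Karius, 1,504 units, ¥180,856.00):
Base rate for 7951.69.62 is 23%.
Origin Karius qualifies under the Coreth–Karius agreement and 7951.69.62 is covered: preferential rate Free applies instead.
The additional-duty order on 7951.69.62 targets Velay, not Karius; it does not apply.
Duty = ¥180,856.00 × 0% = ¥0.00.
Line 3 (7138.32.36, Karius, 3,445 m², ¥396,691.75):
Base rate for 7138.32.36 is 19.5%.
Origin Karius qualifies under the Coreth–Karius agreement and 7138.32.36 is covered: preferential rate 16% applies instead.
Duty = ¥396,691.75 × 16% = ¥63,470.68.
Line 4 (2015.20.78, Galena, 1,365 pairs, ¥55,651.05):
Base rate for 2015.20.78 is 34.5%.
Duty = ¥55,651.05 × 34.5% = ¥19,199.61.
Total = ¥7,493.40 + ¥0.00 + ¥63,470.68 + ¥19,199.61 = ¥90,163.69.

¥90,163.69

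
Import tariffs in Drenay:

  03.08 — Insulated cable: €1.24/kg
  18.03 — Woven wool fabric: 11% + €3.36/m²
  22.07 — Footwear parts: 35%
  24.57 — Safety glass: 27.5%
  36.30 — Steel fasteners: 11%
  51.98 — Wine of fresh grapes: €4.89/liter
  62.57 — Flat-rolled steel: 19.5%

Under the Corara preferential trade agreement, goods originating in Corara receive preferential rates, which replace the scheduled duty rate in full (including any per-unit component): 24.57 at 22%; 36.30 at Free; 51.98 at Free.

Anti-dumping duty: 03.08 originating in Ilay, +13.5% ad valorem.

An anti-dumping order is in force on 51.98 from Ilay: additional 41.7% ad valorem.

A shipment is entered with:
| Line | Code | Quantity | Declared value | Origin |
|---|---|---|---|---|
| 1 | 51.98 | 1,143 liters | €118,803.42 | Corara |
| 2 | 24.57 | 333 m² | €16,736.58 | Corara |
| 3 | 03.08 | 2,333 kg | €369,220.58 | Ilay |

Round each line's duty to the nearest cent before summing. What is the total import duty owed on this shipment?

€56,419.75

Line 1 (51.98, Corara, 1,143 liters, €118,803.42):
Base rate for 51.98 is €4.89/liter.
Origin Corara qualifies under the Drenay–Corara agreement and 51.98 is covered: preferential rate Free applies instead.
The additional-duty order on 51.98 targets Ilay, not Corara; it does not apply.
Duty = €118,803.42 × 0% = €0.00.
Line 2 (24.57, Corara, 333 m², €16,736.58):
Base rate for 24.57 is 27.5%.
Origin Corara qualifies under the Drenay–Corara agreement and 24.57 is covered: preferential rate 22% applies instead.
Duty = €16,736.58 × 22% = €3,682.05.
Line 3 (03.08, Ilay, 2,333 kg, €369,220.58):
Base rate for 03.08 is €1.24/kg.
Additional duty on 03.08 from Ilay: +13.5% ad valorem. Applied ad valorem rate = 13.5%.
Duty = €369,220.58 × 13.5% + 2,333 × €1.24 = €52,737.70.
Total = €0.00 + €3,682.05 + €52,737.70 = €56,419.75.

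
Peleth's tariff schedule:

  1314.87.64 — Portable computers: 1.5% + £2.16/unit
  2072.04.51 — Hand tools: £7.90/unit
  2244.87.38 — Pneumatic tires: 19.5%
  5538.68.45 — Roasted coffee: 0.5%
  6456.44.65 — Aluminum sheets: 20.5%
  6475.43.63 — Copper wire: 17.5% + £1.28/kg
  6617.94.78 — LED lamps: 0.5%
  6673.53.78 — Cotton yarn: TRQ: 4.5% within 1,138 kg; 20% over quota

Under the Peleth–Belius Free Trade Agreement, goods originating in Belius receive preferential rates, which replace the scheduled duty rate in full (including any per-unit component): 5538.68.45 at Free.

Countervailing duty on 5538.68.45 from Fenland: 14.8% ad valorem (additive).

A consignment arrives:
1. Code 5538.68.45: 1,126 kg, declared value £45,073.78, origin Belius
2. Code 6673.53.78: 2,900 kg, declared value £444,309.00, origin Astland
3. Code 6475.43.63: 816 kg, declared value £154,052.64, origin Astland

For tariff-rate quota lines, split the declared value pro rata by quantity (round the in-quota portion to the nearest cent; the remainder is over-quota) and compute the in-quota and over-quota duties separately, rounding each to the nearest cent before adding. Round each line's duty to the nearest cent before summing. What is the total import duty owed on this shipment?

Line 1 (5538.68.45, Belius, 1,126 kg, £45,073.78):
Base rate for 5538.68.45 is 0.5%.
Origin Belius qualifies under the Peleth–Belius agreement and 5538.68.45 is covered: preferential rate Free applies instead.
The additional-duty order on 5538.68.45 targets Fenland, not Belius; it does not apply.
Duty = £45,073.78 × 0% = £0.00.
Line 2 (6673.53.78, Astland, 2,900 kg, £444,309.00):
Code 6673.53.78 is under a tariff-rate quota (threshold 1,138 kg). In-quota: 1,138 kg at 4.5%; over-quota: 1,762 kg at 20%.
Pro-rata value split: in-quota = £444,309.00 × 1,138/2,900 = £174,352.98; over-quota = £444,309.00 − £174,352.98 = £269,956.02.
In-quota duty = £174,352.98 × 4.5% = £7,845.88. Over-quota duty = £269,956.02 × 20% = £53,991.20.
Line duty = £7,845.88 + £53,991.20 = £61,837.08.
Line 3 (6475.43.63, Astland, 816 kg, £154,052.64):
Base rate for 6475.43.63 is 17.5% + £1.28/kg.
Duty = £154,052.64 × 17.5% + 816 × £1.28 = £28,003.69.
Total = £0.00 + £61,837.08 + £28,003.69 = £89,840.77.

£89,840.77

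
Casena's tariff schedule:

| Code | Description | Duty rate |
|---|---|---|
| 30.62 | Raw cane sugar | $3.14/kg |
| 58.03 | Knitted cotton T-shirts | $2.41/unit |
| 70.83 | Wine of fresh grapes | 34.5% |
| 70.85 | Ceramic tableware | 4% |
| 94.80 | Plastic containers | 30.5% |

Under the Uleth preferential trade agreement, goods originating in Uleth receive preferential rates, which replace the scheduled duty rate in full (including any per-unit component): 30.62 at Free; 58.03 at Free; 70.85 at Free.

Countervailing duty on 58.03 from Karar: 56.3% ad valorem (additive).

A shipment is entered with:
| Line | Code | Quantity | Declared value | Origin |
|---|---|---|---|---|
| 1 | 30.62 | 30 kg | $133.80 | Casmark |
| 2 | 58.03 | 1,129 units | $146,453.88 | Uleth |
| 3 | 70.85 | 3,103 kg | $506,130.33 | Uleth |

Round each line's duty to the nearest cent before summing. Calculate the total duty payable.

Line 1 (30.62, Casmark, 30 kg, $133.80):
Base rate for 30.62 is $3.14/kg.
30.62 has an FTA preferential rate, but origin Casmark is not Uleth; base rate stands.
Duty = 30 × $3.14 = $94.20.
Line 2 (58.03, Uleth, 1,129 units, $146,453.88):
Base rate for 58.03 is $2.41/unit.
Origin Uleth qualifies under the Casena–Uleth agreement and 58.03 is covered: preferential rate Free applies instead.
The additional-duty order on 58.03 targets Karar, not Uleth; it does not apply.
Duty = $146,453.88 × 0% = $0.00.
Line 3 (70.85, Uleth, 3,103 kg, $506,130.33):
Base rate for 70.85 is 4%.
Origin Uleth qualifies under the Casena–Uleth agreement and 70.85 is covered: preferential rate Free applies instead.
Duty = $506,130.33 × 0% = $0.00.
Total = $94.20 + $0.00 + $0.00 = $94.20.

$94.20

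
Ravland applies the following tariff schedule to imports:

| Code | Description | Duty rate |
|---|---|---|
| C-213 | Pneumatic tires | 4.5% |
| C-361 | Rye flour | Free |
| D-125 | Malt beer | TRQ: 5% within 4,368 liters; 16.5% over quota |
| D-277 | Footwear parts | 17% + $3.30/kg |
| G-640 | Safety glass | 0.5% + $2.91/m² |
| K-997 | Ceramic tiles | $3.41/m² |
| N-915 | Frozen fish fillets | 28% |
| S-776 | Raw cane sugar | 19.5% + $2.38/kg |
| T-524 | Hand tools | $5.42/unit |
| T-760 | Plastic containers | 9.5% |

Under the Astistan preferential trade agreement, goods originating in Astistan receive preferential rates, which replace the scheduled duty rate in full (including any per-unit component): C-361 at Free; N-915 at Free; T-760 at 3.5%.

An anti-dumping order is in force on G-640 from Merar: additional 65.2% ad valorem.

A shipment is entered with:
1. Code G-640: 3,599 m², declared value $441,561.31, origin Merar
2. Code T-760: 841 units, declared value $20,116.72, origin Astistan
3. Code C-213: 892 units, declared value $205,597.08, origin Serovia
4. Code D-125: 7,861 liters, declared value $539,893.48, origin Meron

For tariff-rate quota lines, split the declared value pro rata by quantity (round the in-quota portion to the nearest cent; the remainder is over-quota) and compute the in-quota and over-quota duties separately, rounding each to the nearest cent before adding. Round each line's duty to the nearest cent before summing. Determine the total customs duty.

Line 1 (G-640, Merar, 3,599 m², $441,561.31):
Base rate for G-640 is 0.5% + $2.91/m².
Additional duty on G-640 from Merar: +65.2%. Applied ad valorem rate: 0.5% + 65.2% = 65.7%.
Duty = $441,561.31 × 65.7% + 3,599 × $2.91 = $300,578.87.
Line 2 (T-760, Astistan, 841 units, $20,116.72):
Base rate for T-760 is 9.5%.
Origin Astistan qualifies under the Ravland–Astistan agreement and T-760 is covered: preferential rate 3.5% applies instead.
Duty = $20,116.72 × 3.5% = $704.09.
Line 3 (C-213, Serovia, 892 units, $205,597.08):
Base rate for C-213 is 4.5%.
Duty = $205,597.08 × 4.5% = $9,251.87.
Line 4 (D-125, Meron, 7,861 liters, $539,893.48):
Code D-125 is under a tariff-rate quota (threshold 4,368 liters). In-quota: 4,368 liters at 5%; over-quota: 3,493 liters at 16.5%.
Pro-rata value split: in-quota = $539,893.48 × 4,368/7,861 = $299,994.24; over-quota = $539,893.48 − $299,994.24 = $239,899.24.
In-quota duty = $299,994.24 × 5% = $14,999.71. Over-quota duty = $239,899.24 × 16.5% = $39,583.37.
Line duty = $14,999.71 + $39,583.37 = $54,583.08.
Total = $300,578.87 + $704.09 + $9,251.87 + $54,583.08 = $365,117.91.

$365,117.91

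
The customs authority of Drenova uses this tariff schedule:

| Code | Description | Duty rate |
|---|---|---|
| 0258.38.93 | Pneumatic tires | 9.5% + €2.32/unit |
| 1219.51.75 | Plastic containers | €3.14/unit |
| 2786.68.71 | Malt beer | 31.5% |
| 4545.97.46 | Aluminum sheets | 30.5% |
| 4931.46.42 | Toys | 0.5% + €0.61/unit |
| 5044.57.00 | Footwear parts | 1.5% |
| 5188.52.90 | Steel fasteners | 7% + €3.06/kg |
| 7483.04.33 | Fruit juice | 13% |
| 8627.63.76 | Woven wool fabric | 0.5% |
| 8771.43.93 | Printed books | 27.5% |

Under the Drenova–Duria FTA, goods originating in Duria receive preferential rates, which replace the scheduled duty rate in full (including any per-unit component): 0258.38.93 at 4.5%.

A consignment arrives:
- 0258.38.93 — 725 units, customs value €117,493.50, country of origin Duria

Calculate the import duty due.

Line 1 (0258.38.93, Duria, 725 units, €117,493.50):
Base rate for 0258.38.93 is 9.5% + €2.32/unit.
Origin Duria qualifies under the Drenova–Duria agreement and 0258.38.93 is covered: preferential rate 4.5% applies instead.
Duty = €117,493.50 × 4.5% = €5,287.21.

€5,287.21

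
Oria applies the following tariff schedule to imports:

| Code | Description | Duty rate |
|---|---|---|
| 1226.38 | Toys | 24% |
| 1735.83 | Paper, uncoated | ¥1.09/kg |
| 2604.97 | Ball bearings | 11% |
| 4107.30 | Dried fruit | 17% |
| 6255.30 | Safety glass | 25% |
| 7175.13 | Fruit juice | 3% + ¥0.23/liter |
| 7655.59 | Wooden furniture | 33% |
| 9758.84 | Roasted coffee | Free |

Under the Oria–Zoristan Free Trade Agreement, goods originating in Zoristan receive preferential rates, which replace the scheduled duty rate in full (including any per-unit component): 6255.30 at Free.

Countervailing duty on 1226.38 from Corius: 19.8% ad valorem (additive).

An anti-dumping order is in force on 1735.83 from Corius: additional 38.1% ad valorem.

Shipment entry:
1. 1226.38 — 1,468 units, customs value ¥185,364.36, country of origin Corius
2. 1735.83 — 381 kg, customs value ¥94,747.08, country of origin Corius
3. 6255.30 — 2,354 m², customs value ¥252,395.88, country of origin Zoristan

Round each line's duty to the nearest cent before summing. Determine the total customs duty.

¥117,703.52

Line 1 (1226.38, Corius, 1,468 units, ¥185,364.36):
Base rate for 1226.38 is 24%.
Additional duty on 1226.38 from Corius: +19.8%. Applied ad valorem rate: 24% + 19.8% = 43.8%.
Duty = ¥185,364.36 × 43.8% = ¥81,189.59.
Line 2 (1735.83, Corius, 381 kg, ¥94,747.08):
Base rate for 1735.83 is ¥1.09/kg.
Additional duty on 1735.83 from Corius: +38.1% ad valorem. Applied ad valorem rate = 38.1%.
Duty = ¥94,747.08 × 38.1% + 381 × ¥1.09 = ¥36,513.93.
Line 3 (6255.30, Zoristan, 2,354 m², ¥252,395.88):
Base rate for 6255.30 is 25%.
Origin Zoristan qualifies under the Oria–Zoristan agreement and 6255.30 is covered: preferential rate Free applies instead.
Duty = ¥252,395.88 × 0% = ¥0.00.
Total = ¥81,189.59 + ¥36,513.93 + ¥0.00 = ¥117,703.52.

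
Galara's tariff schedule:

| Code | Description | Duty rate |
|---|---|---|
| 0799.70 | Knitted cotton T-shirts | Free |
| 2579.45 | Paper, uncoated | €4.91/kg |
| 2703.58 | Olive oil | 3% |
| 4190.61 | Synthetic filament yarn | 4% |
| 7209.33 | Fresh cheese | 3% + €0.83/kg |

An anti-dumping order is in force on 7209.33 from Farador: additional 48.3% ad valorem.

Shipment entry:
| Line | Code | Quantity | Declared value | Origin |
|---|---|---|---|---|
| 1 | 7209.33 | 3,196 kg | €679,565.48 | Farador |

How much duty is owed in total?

€351,269.77

Line 1 (7209.33, Farador, 3,196 kg, €679,565.48):
Base rate for 7209.33 is 3% + €0.83/kg.
Additional duty on 7209.33 from Farador: +48.3%. Applied ad valorem rate: 3% + 48.3% = 51.3%.
Duty = €679,565.48 × 51.3% + 3,196 × €0.83 = €351,269.77.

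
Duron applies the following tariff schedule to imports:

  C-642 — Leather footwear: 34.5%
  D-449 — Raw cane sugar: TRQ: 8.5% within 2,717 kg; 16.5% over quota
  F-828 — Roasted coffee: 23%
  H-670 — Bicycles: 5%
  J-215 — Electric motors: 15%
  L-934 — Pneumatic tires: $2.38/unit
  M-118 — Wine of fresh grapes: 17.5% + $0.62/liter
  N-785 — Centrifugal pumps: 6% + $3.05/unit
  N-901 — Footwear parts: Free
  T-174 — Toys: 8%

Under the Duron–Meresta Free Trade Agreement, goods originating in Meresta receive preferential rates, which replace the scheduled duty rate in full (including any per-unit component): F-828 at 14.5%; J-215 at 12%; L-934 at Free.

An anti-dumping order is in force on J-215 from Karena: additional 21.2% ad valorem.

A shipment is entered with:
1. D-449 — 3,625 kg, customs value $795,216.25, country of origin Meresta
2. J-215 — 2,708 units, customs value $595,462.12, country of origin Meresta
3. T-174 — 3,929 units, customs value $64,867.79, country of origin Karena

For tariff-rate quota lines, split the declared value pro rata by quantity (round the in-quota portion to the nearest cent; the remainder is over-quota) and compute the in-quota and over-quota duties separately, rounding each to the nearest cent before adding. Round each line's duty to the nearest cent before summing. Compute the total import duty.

Line 1 (D-449, Meresta, 3,625 kg, $795,216.25):
Code D-449 is under a tariff-rate quota (threshold 2,717 kg). In-quota: 2,717 kg at 8.5%; over-quota: 908 kg at 16.5%.
Pro-rata value split: in-quota = $795,216.25 × 2,717/3,625 = $596,028.29; over-quota = $795,216.25 − $596,028.29 = $199,187.96.
In-quota duty = $596,028.29 × 8.5% = $50,662.40. Over-quota duty = $199,187.96 × 16.5% = $32,866.01.
Line duty = $50,662.40 + $32,866.01 = $83,528.41.
Line 2 (J-215, Meresta, 2,708 units, $595,462.12):
Base rate for J-215 is 15%.
Origin Meresta qualifies under the Duron–Meresta agreement and J-215 is covered: preferential rate 12% applies instead.
The additional-duty order on J-215 targets Karena, not Meresta; it does not apply.
Duty = $595,462.12 × 12% = $71,455.45.
Line 3 (T-174, Karena, 3,929 units, $64,867.79):
Base rate for T-174 is 8%.
Duty = $64,867.79 × 8% = $5,189.42.
Total = $83,528.41 + $71,455.45 + $5,189.42 = $160,173.28.

$160,173.28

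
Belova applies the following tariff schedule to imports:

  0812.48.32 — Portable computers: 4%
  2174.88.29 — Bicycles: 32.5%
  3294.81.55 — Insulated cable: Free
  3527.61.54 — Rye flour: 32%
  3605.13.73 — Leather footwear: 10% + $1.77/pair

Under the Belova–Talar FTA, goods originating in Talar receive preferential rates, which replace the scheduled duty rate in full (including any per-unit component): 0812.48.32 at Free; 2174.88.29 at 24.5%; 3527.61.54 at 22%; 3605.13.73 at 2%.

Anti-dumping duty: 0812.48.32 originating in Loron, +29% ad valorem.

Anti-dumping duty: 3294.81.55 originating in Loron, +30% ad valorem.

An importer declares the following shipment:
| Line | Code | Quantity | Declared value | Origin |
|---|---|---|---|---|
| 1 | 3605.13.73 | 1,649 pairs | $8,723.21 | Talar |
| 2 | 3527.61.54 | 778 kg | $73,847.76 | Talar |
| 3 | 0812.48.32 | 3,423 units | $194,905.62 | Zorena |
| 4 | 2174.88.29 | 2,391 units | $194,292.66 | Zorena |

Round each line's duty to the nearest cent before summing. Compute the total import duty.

$87,362.30

Line 1 (3605.13.73, Talar, 1,649 pairs, $8,723.21):
Base rate for 3605.13.73 is 10% + $1.77/pair.
Origin Talar qualifies under the Belova–Talar agreement and 3605.13.73 is covered: preferential rate 2% applies instead.
Duty = $8,723.21 × 2% = $174.46.
Line 2 (3527.61.54, Talar, 778 kg, $73,847.76):
Base rate for 3527.61.54 is 32%.
Origin Talar qualifies under the Belova–Talar agreement and 3527.61.54 is covered: preferential rate 22% applies instead.
Duty = $73,847.76 × 22% = $16,246.51.
Line 3 (0812.48.32, Zorena, 3,423 units, $194,905.62):
Base rate for 0812.48.32 is 4%.
0812.48.32 has an FTA preferential rate, but origin Zorena is not Talar; base rate stands.
The additional-duty order on 0812.48.32 targets Loron, not Zorena; it does not apply.
Duty = $194,905.62 × 4% = $7,796.22.
Line 4 (2174.88.29, Zorena, 2,391 units, $194,292.66):
Base rate for 2174.88.29 is 32.5%.
2174.88.29 has an FTA preferential rate, but origin Zorena is not Talar; base rate stands.
Duty = $194,292.66 × 32.5% = $63,145.11.
Total = $174.46 + $16,246.51 + $7,796.22 + $63,145.11 = $87,362.30.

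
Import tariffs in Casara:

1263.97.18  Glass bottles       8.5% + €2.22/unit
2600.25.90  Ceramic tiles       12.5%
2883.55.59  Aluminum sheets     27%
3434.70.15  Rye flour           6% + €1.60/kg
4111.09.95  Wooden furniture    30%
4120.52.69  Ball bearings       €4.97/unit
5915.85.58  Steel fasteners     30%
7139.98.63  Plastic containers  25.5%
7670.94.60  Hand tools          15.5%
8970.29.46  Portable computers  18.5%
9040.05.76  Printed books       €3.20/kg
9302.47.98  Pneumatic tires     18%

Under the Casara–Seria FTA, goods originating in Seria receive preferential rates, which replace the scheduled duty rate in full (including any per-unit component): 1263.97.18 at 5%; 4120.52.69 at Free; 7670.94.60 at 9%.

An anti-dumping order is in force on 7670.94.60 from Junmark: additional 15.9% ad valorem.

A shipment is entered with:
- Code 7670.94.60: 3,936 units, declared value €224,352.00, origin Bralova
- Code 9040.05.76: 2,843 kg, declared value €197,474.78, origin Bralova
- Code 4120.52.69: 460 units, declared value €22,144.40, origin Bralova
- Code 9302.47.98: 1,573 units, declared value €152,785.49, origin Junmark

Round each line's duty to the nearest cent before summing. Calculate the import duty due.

Line 1 (7670.94.60, Bralova, 3,936 units, €224,352.00):
Base rate for 7670.94.60 is 15.5%.
7670.94.60 has an FTA preferential rate, but origin Bralova is not Seria; base rate stands.
The additional-duty order on 7670.94.60 targets Junmark, not Bralova; it does not apply.
Duty = €224,352.00 × 15.5% = €34,774.56.
Line 2 (9040.05.76, Bralova, 2,843 kg, €197,474.78):
Base rate for 9040.05.76 is €3.20/kg.
Duty = 2,843 × €3.20 = €9,097.60.
Line 3 (4120.52.69, Bralova, 460 units, €22,144.40):
Base rate for 4120.52.69 is €4.97/unit.
4120.52.69 has an FTA preferential rate, but origin Bralova is not Seria; base rate stands.
Duty = 460 × €4.97 = €2,286.20.
Line 4 (9302.47.98, Junmark, 1,573 units, €152,785.49):
Base rate for 9302.47.98 is 18%.
Duty = €152,785.49 × 18% = €27,501.39.
Total = €34,774.56 + €9,097.60 + €2,286.20 + €27,501.39 = €73,659.75.

€73,659.75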